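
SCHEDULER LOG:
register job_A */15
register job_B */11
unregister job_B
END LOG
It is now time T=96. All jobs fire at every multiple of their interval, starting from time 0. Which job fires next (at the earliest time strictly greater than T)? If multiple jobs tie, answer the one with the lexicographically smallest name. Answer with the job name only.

Op 1: register job_A */15 -> active={job_A:*/15}
Op 2: register job_B */11 -> active={job_A:*/15, job_B:*/11}
Op 3: unregister job_B -> active={job_A:*/15}
  job_A: interval 15, next fire after T=96 is 105
Earliest = 105, winner (lex tiebreak) = job_A

Answer: job_A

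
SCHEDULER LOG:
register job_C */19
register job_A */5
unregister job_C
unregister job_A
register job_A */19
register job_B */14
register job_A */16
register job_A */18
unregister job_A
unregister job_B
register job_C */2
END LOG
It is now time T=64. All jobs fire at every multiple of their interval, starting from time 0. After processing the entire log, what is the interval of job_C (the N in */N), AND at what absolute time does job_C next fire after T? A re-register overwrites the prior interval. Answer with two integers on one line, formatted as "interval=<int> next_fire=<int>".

Answer: interval=2 next_fire=66

Derivation:
Op 1: register job_C */19 -> active={job_C:*/19}
Op 2: register job_A */5 -> active={job_A:*/5, job_C:*/19}
Op 3: unregister job_C -> active={job_A:*/5}
Op 4: unregister job_A -> active={}
Op 5: register job_A */19 -> active={job_A:*/19}
Op 6: register job_B */14 -> active={job_A:*/19, job_B:*/14}
Op 7: register job_A */16 -> active={job_A:*/16, job_B:*/14}
Op 8: register job_A */18 -> active={job_A:*/18, job_B:*/14}
Op 9: unregister job_A -> active={job_B:*/14}
Op 10: unregister job_B -> active={}
Op 11: register job_C */2 -> active={job_C:*/2}
Final interval of job_C = 2
Next fire of job_C after T=64: (64//2+1)*2 = 66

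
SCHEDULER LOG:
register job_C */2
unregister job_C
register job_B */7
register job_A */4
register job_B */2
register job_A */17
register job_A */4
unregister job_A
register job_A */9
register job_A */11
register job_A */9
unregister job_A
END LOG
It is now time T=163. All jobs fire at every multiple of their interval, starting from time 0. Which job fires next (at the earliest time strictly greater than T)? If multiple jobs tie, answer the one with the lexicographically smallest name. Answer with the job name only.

Op 1: register job_C */2 -> active={job_C:*/2}
Op 2: unregister job_C -> active={}
Op 3: register job_B */7 -> active={job_B:*/7}
Op 4: register job_A */4 -> active={job_A:*/4, job_B:*/7}
Op 5: register job_B */2 -> active={job_A:*/4, job_B:*/2}
Op 6: register job_A */17 -> active={job_A:*/17, job_B:*/2}
Op 7: register job_A */4 -> active={job_A:*/4, job_B:*/2}
Op 8: unregister job_A -> active={job_B:*/2}
Op 9: register job_A */9 -> active={job_A:*/9, job_B:*/2}
Op 10: register job_A */11 -> active={job_A:*/11, job_B:*/2}
Op 11: register job_A */9 -> active={job_A:*/9, job_B:*/2}
Op 12: unregister job_A -> active={job_B:*/2}
  job_B: interval 2, next fire after T=163 is 164
Earliest = 164, winner (lex tiebreak) = job_B

Answer: job_B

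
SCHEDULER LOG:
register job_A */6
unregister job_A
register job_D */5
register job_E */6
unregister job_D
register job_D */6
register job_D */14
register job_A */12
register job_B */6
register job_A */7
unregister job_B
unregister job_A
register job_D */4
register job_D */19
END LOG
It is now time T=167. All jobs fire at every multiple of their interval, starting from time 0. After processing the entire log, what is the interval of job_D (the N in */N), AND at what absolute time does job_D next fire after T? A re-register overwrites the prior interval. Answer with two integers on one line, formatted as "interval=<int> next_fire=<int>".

Op 1: register job_A */6 -> active={job_A:*/6}
Op 2: unregister job_A -> active={}
Op 3: register job_D */5 -> active={job_D:*/5}
Op 4: register job_E */6 -> active={job_D:*/5, job_E:*/6}
Op 5: unregister job_D -> active={job_E:*/6}
Op 6: register job_D */6 -> active={job_D:*/6, job_E:*/6}
Op 7: register job_D */14 -> active={job_D:*/14, job_E:*/6}
Op 8: register job_A */12 -> active={job_A:*/12, job_D:*/14, job_E:*/6}
Op 9: register job_B */6 -> active={job_A:*/12, job_B:*/6, job_D:*/14, job_E:*/6}
Op 10: register job_A */7 -> active={job_A:*/7, job_B:*/6, job_D:*/14, job_E:*/6}
Op 11: unregister job_B -> active={job_A:*/7, job_D:*/14, job_E:*/6}
Op 12: unregister job_A -> active={job_D:*/14, job_E:*/6}
Op 13: register job_D */4 -> active={job_D:*/4, job_E:*/6}
Op 14: register job_D */19 -> active={job_D:*/19, job_E:*/6}
Final interval of job_D = 19
Next fire of job_D after T=167: (167//19+1)*19 = 171

Answer: interval=19 next_fire=171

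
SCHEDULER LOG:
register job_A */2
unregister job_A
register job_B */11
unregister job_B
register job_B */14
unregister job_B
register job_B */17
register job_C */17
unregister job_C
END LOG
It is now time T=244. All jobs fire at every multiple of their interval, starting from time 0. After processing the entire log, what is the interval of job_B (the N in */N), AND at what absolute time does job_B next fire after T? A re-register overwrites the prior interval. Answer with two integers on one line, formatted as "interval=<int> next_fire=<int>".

Op 1: register job_A */2 -> active={job_A:*/2}
Op 2: unregister job_A -> active={}
Op 3: register job_B */11 -> active={job_B:*/11}
Op 4: unregister job_B -> active={}
Op 5: register job_B */14 -> active={job_B:*/14}
Op 6: unregister job_B -> active={}
Op 7: register job_B */17 -> active={job_B:*/17}
Op 8: register job_C */17 -> active={job_B:*/17, job_C:*/17}
Op 9: unregister job_C -> active={job_B:*/17}
Final interval of job_B = 17
Next fire of job_B after T=244: (244//17+1)*17 = 255

Answer: interval=17 next_fire=255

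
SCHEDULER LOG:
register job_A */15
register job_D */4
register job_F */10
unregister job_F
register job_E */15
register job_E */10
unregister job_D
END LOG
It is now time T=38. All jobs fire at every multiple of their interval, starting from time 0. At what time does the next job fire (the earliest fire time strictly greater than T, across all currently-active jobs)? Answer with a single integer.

Op 1: register job_A */15 -> active={job_A:*/15}
Op 2: register job_D */4 -> active={job_A:*/15, job_D:*/4}
Op 3: register job_F */10 -> active={job_A:*/15, job_D:*/4, job_F:*/10}
Op 4: unregister job_F -> active={job_A:*/15, job_D:*/4}
Op 5: register job_E */15 -> active={job_A:*/15, job_D:*/4, job_E:*/15}
Op 6: register job_E */10 -> active={job_A:*/15, job_D:*/4, job_E:*/10}
Op 7: unregister job_D -> active={job_A:*/15, job_E:*/10}
  job_A: interval 15, next fire after T=38 is 45
  job_E: interval 10, next fire after T=38 is 40
Earliest fire time = 40 (job job_E)

Answer: 40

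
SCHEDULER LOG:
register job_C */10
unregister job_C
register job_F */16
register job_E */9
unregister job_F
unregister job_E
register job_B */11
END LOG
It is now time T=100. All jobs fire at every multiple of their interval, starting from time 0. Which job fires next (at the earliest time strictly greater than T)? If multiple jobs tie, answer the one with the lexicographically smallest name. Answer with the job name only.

Op 1: register job_C */10 -> active={job_C:*/10}
Op 2: unregister job_C -> active={}
Op 3: register job_F */16 -> active={job_F:*/16}
Op 4: register job_E */9 -> active={job_E:*/9, job_F:*/16}
Op 5: unregister job_F -> active={job_E:*/9}
Op 6: unregister job_E -> active={}
Op 7: register job_B */11 -> active={job_B:*/11}
  job_B: interval 11, next fire after T=100 is 110
Earliest = 110, winner (lex tiebreak) = job_B

Answer: job_B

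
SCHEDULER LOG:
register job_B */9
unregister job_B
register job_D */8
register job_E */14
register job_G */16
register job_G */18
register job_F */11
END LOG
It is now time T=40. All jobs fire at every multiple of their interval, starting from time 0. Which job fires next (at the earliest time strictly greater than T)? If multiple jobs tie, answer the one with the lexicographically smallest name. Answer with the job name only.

Answer: job_E

Derivation:
Op 1: register job_B */9 -> active={job_B:*/9}
Op 2: unregister job_B -> active={}
Op 3: register job_D */8 -> active={job_D:*/8}
Op 4: register job_E */14 -> active={job_D:*/8, job_E:*/14}
Op 5: register job_G */16 -> active={job_D:*/8, job_E:*/14, job_G:*/16}
Op 6: register job_G */18 -> active={job_D:*/8, job_E:*/14, job_G:*/18}
Op 7: register job_F */11 -> active={job_D:*/8, job_E:*/14, job_F:*/11, job_G:*/18}
  job_D: interval 8, next fire after T=40 is 48
  job_E: interval 14, next fire after T=40 is 42
  job_F: interval 11, next fire after T=40 is 44
  job_G: interval 18, next fire after T=40 is 54
Earliest = 42, winner (lex tiebreak) = job_E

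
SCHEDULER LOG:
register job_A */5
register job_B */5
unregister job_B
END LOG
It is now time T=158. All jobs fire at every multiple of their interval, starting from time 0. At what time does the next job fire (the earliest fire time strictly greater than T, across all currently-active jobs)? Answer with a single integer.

Op 1: register job_A */5 -> active={job_A:*/5}
Op 2: register job_B */5 -> active={job_A:*/5, job_B:*/5}
Op 3: unregister job_B -> active={job_A:*/5}
  job_A: interval 5, next fire after T=158 is 160
Earliest fire time = 160 (job job_A)

Answer: 160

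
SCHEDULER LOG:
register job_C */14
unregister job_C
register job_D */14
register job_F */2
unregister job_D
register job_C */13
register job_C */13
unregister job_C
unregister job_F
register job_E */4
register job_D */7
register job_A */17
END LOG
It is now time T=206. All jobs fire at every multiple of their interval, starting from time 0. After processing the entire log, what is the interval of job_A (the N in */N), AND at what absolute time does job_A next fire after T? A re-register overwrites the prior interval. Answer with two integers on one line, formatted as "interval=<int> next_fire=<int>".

Op 1: register job_C */14 -> active={job_C:*/14}
Op 2: unregister job_C -> active={}
Op 3: register job_D */14 -> active={job_D:*/14}
Op 4: register job_F */2 -> active={job_D:*/14, job_F:*/2}
Op 5: unregister job_D -> active={job_F:*/2}
Op 6: register job_C */13 -> active={job_C:*/13, job_F:*/2}
Op 7: register job_C */13 -> active={job_C:*/13, job_F:*/2}
Op 8: unregister job_C -> active={job_F:*/2}
Op 9: unregister job_F -> active={}
Op 10: register job_E */4 -> active={job_E:*/4}
Op 11: register job_D */7 -> active={job_D:*/7, job_E:*/4}
Op 12: register job_A */17 -> active={job_A:*/17, job_D:*/7, job_E:*/4}
Final interval of job_A = 17
Next fire of job_A after T=206: (206//17+1)*17 = 221

Answer: interval=17 next_fire=221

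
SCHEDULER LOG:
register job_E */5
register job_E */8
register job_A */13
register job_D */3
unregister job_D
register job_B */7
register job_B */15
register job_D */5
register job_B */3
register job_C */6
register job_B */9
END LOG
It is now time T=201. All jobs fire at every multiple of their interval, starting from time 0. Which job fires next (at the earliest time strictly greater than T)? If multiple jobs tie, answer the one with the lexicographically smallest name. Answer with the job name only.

Op 1: register job_E */5 -> active={job_E:*/5}
Op 2: register job_E */8 -> active={job_E:*/8}
Op 3: register job_A */13 -> active={job_A:*/13, job_E:*/8}
Op 4: register job_D */3 -> active={job_A:*/13, job_D:*/3, job_E:*/8}
Op 5: unregister job_D -> active={job_A:*/13, job_E:*/8}
Op 6: register job_B */7 -> active={job_A:*/13, job_B:*/7, job_E:*/8}
Op 7: register job_B */15 -> active={job_A:*/13, job_B:*/15, job_E:*/8}
Op 8: register job_D */5 -> active={job_A:*/13, job_B:*/15, job_D:*/5, job_E:*/8}
Op 9: register job_B */3 -> active={job_A:*/13, job_B:*/3, job_D:*/5, job_E:*/8}
Op 10: register job_C */6 -> active={job_A:*/13, job_B:*/3, job_C:*/6, job_D:*/5, job_E:*/8}
Op 11: register job_B */9 -> active={job_A:*/13, job_B:*/9, job_C:*/6, job_D:*/5, job_E:*/8}
  job_A: interval 13, next fire after T=201 is 208
  job_B: interval 9, next fire after T=201 is 207
  job_C: interval 6, next fire after T=201 is 204
  job_D: interval 5, next fire after T=201 is 205
  job_E: interval 8, next fire after T=201 is 208
Earliest = 204, winner (lex tiebreak) = job_C

Answer: job_C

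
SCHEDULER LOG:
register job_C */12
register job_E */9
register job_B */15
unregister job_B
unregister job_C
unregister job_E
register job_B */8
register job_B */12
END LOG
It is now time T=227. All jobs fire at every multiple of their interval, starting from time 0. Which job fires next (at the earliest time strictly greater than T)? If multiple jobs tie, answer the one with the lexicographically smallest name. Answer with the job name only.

Op 1: register job_C */12 -> active={job_C:*/12}
Op 2: register job_E */9 -> active={job_C:*/12, job_E:*/9}
Op 3: register job_B */15 -> active={job_B:*/15, job_C:*/12, job_E:*/9}
Op 4: unregister job_B -> active={job_C:*/12, job_E:*/9}
Op 5: unregister job_C -> active={job_E:*/9}
Op 6: unregister job_E -> active={}
Op 7: register job_B */8 -> active={job_B:*/8}
Op 8: register job_B */12 -> active={job_B:*/12}
  job_B: interval 12, next fire after T=227 is 228
Earliest = 228, winner (lex tiebreak) = job_B

Answer: job_B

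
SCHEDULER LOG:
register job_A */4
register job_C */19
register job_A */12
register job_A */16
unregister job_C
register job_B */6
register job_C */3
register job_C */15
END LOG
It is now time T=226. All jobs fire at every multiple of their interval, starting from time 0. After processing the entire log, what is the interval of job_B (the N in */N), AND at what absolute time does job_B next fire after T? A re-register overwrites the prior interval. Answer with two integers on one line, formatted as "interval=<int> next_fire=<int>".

Answer: interval=6 next_fire=228

Derivation:
Op 1: register job_A */4 -> active={job_A:*/4}
Op 2: register job_C */19 -> active={job_A:*/4, job_C:*/19}
Op 3: register job_A */12 -> active={job_A:*/12, job_C:*/19}
Op 4: register job_A */16 -> active={job_A:*/16, job_C:*/19}
Op 5: unregister job_C -> active={job_A:*/16}
Op 6: register job_B */6 -> active={job_A:*/16, job_B:*/6}
Op 7: register job_C */3 -> active={job_A:*/16, job_B:*/6, job_C:*/3}
Op 8: register job_C */15 -> active={job_A:*/16, job_B:*/6, job_C:*/15}
Final interval of job_B = 6
Next fire of job_B after T=226: (226//6+1)*6 = 228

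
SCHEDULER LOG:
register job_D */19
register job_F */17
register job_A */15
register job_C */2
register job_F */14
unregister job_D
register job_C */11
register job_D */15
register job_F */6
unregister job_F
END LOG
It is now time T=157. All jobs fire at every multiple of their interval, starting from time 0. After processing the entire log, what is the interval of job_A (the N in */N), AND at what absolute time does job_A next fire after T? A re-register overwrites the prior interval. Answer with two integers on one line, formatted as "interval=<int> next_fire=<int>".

Answer: interval=15 next_fire=165

Derivation:
Op 1: register job_D */19 -> active={job_D:*/19}
Op 2: register job_F */17 -> active={job_D:*/19, job_F:*/17}
Op 3: register job_A */15 -> active={job_A:*/15, job_D:*/19, job_F:*/17}
Op 4: register job_C */2 -> active={job_A:*/15, job_C:*/2, job_D:*/19, job_F:*/17}
Op 5: register job_F */14 -> active={job_A:*/15, job_C:*/2, job_D:*/19, job_F:*/14}
Op 6: unregister job_D -> active={job_A:*/15, job_C:*/2, job_F:*/14}
Op 7: register job_C */11 -> active={job_A:*/15, job_C:*/11, job_F:*/14}
Op 8: register job_D */15 -> active={job_A:*/15, job_C:*/11, job_D:*/15, job_F:*/14}
Op 9: register job_F */6 -> active={job_A:*/15, job_C:*/11, job_D:*/15, job_F:*/6}
Op 10: unregister job_F -> active={job_A:*/15, job_C:*/11, job_D:*/15}
Final interval of job_A = 15
Next fire of job_A after T=157: (157//15+1)*15 = 165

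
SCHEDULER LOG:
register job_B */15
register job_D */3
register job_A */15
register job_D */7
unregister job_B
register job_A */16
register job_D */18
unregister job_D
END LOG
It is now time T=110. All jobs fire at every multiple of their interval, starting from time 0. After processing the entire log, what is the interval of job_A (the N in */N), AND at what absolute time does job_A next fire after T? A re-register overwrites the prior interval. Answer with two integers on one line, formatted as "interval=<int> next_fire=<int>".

Op 1: register job_B */15 -> active={job_B:*/15}
Op 2: register job_D */3 -> active={job_B:*/15, job_D:*/3}
Op 3: register job_A */15 -> active={job_A:*/15, job_B:*/15, job_D:*/3}
Op 4: register job_D */7 -> active={job_A:*/15, job_B:*/15, job_D:*/7}
Op 5: unregister job_B -> active={job_A:*/15, job_D:*/7}
Op 6: register job_A */16 -> active={job_A:*/16, job_D:*/7}
Op 7: register job_D */18 -> active={job_A:*/16, job_D:*/18}
Op 8: unregister job_D -> active={job_A:*/16}
Final interval of job_A = 16
Next fire of job_A after T=110: (110//16+1)*16 = 112

Answer: interval=16 next_fire=112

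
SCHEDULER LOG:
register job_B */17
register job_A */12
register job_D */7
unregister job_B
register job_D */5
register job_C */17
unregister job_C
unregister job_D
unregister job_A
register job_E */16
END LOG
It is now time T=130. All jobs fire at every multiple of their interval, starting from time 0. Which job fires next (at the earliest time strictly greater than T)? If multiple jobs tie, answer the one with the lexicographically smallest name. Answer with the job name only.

Op 1: register job_B */17 -> active={job_B:*/17}
Op 2: register job_A */12 -> active={job_A:*/12, job_B:*/17}
Op 3: register job_D */7 -> active={job_A:*/12, job_B:*/17, job_D:*/7}
Op 4: unregister job_B -> active={job_A:*/12, job_D:*/7}
Op 5: register job_D */5 -> active={job_A:*/12, job_D:*/5}
Op 6: register job_C */17 -> active={job_A:*/12, job_C:*/17, job_D:*/5}
Op 7: unregister job_C -> active={job_A:*/12, job_D:*/5}
Op 8: unregister job_D -> active={job_A:*/12}
Op 9: unregister job_A -> active={}
Op 10: register job_E */16 -> active={job_E:*/16}
  job_E: interval 16, next fire after T=130 is 144
Earliest = 144, winner (lex tiebreak) = job_E

Answer: job_E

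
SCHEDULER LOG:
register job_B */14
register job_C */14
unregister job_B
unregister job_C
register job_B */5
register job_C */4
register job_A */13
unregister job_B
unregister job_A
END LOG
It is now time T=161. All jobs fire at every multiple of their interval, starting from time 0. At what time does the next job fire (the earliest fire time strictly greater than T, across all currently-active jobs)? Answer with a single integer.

Op 1: register job_B */14 -> active={job_B:*/14}
Op 2: register job_C */14 -> active={job_B:*/14, job_C:*/14}
Op 3: unregister job_B -> active={job_C:*/14}
Op 4: unregister job_C -> active={}
Op 5: register job_B */5 -> active={job_B:*/5}
Op 6: register job_C */4 -> active={job_B:*/5, job_C:*/4}
Op 7: register job_A */13 -> active={job_A:*/13, job_B:*/5, job_C:*/4}
Op 8: unregister job_B -> active={job_A:*/13, job_C:*/4}
Op 9: unregister job_A -> active={job_C:*/4}
  job_C: interval 4, next fire after T=161 is 164
Earliest fire time = 164 (job job_C)

Answer: 164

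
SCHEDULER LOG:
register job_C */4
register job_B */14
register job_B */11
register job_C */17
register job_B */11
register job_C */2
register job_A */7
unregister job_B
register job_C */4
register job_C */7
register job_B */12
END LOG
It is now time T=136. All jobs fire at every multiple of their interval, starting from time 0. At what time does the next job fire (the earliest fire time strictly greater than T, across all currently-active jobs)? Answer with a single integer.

Op 1: register job_C */4 -> active={job_C:*/4}
Op 2: register job_B */14 -> active={job_B:*/14, job_C:*/4}
Op 3: register job_B */11 -> active={job_B:*/11, job_C:*/4}
Op 4: register job_C */17 -> active={job_B:*/11, job_C:*/17}
Op 5: register job_B */11 -> active={job_B:*/11, job_C:*/17}
Op 6: register job_C */2 -> active={job_B:*/11, job_C:*/2}
Op 7: register job_A */7 -> active={job_A:*/7, job_B:*/11, job_C:*/2}
Op 8: unregister job_B -> active={job_A:*/7, job_C:*/2}
Op 9: register job_C */4 -> active={job_A:*/7, job_C:*/4}
Op 10: register job_C */7 -> active={job_A:*/7, job_C:*/7}
Op 11: register job_B */12 -> active={job_A:*/7, job_B:*/12, job_C:*/7}
  job_A: interval 7, next fire after T=136 is 140
  job_B: interval 12, next fire after T=136 is 144
  job_C: interval 7, next fire after T=136 is 140
Earliest fire time = 140 (job job_A)

Answer: 140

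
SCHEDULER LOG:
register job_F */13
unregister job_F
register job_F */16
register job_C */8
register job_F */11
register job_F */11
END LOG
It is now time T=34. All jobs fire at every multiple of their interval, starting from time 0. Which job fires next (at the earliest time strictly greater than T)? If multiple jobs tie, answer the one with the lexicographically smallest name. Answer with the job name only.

Op 1: register job_F */13 -> active={job_F:*/13}
Op 2: unregister job_F -> active={}
Op 3: register job_F */16 -> active={job_F:*/16}
Op 4: register job_C */8 -> active={job_C:*/8, job_F:*/16}
Op 5: register job_F */11 -> active={job_C:*/8, job_F:*/11}
Op 6: register job_F */11 -> active={job_C:*/8, job_F:*/11}
  job_C: interval 8, next fire after T=34 is 40
  job_F: interval 11, next fire after T=34 is 44
Earliest = 40, winner (lex tiebreak) = job_C

Answer: job_C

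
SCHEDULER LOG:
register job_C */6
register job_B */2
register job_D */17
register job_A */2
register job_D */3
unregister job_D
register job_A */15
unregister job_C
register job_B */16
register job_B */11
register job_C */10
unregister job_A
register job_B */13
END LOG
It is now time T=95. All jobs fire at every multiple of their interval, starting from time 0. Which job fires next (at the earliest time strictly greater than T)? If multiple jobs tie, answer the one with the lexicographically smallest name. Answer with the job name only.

Op 1: register job_C */6 -> active={job_C:*/6}
Op 2: register job_B */2 -> active={job_B:*/2, job_C:*/6}
Op 3: register job_D */17 -> active={job_B:*/2, job_C:*/6, job_D:*/17}
Op 4: register job_A */2 -> active={job_A:*/2, job_B:*/2, job_C:*/6, job_D:*/17}
Op 5: register job_D */3 -> active={job_A:*/2, job_B:*/2, job_C:*/6, job_D:*/3}
Op 6: unregister job_D -> active={job_A:*/2, job_B:*/2, job_C:*/6}
Op 7: register job_A */15 -> active={job_A:*/15, job_B:*/2, job_C:*/6}
Op 8: unregister job_C -> active={job_A:*/15, job_B:*/2}
Op 9: register job_B */16 -> active={job_A:*/15, job_B:*/16}
Op 10: register job_B */11 -> active={job_A:*/15, job_B:*/11}
Op 11: register job_C */10 -> active={job_A:*/15, job_B:*/11, job_C:*/10}
Op 12: unregister job_A -> active={job_B:*/11, job_C:*/10}
Op 13: register job_B */13 -> active={job_B:*/13, job_C:*/10}
  job_B: interval 13, next fire after T=95 is 104
  job_C: interval 10, next fire after T=95 is 100
Earliest = 100, winner (lex tiebreak) = job_C

Answer: job_C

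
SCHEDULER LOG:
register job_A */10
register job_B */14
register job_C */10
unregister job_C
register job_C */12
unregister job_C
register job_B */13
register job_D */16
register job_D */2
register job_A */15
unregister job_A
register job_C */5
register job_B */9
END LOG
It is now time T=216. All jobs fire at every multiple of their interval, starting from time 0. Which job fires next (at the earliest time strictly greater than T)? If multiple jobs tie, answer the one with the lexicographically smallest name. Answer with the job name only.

Answer: job_D

Derivation:
Op 1: register job_A */10 -> active={job_A:*/10}
Op 2: register job_B */14 -> active={job_A:*/10, job_B:*/14}
Op 3: register job_C */10 -> active={job_A:*/10, job_B:*/14, job_C:*/10}
Op 4: unregister job_C -> active={job_A:*/10, job_B:*/14}
Op 5: register job_C */12 -> active={job_A:*/10, job_B:*/14, job_C:*/12}
Op 6: unregister job_C -> active={job_A:*/10, job_B:*/14}
Op 7: register job_B */13 -> active={job_A:*/10, job_B:*/13}
Op 8: register job_D */16 -> active={job_A:*/10, job_B:*/13, job_D:*/16}
Op 9: register job_D */2 -> active={job_A:*/10, job_B:*/13, job_D:*/2}
Op 10: register job_A */15 -> active={job_A:*/15, job_B:*/13, job_D:*/2}
Op 11: unregister job_A -> active={job_B:*/13, job_D:*/2}
Op 12: register job_C */5 -> active={job_B:*/13, job_C:*/5, job_D:*/2}
Op 13: register job_B */9 -> active={job_B:*/9, job_C:*/5, job_D:*/2}
  job_B: interval 9, next fire after T=216 is 225
  job_C: interval 5, next fire after T=216 is 220
  job_D: interval 2, next fire after T=216 is 218
Earliest = 218, winner (lex tiebreak) = job_D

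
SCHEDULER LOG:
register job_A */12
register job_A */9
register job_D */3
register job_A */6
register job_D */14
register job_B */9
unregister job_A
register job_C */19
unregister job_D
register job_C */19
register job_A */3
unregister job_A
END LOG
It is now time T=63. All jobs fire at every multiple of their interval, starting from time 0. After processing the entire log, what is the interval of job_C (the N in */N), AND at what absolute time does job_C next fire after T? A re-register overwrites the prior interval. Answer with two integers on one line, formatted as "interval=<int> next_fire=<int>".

Op 1: register job_A */12 -> active={job_A:*/12}
Op 2: register job_A */9 -> active={job_A:*/9}
Op 3: register job_D */3 -> active={job_A:*/9, job_D:*/3}
Op 4: register job_A */6 -> active={job_A:*/6, job_D:*/3}
Op 5: register job_D */14 -> active={job_A:*/6, job_D:*/14}
Op 6: register job_B */9 -> active={job_A:*/6, job_B:*/9, job_D:*/14}
Op 7: unregister job_A -> active={job_B:*/9, job_D:*/14}
Op 8: register job_C */19 -> active={job_B:*/9, job_C:*/19, job_D:*/14}
Op 9: unregister job_D -> active={job_B:*/9, job_C:*/19}
Op 10: register job_C */19 -> active={job_B:*/9, job_C:*/19}
Op 11: register job_A */3 -> active={job_A:*/3, job_B:*/9, job_C:*/19}
Op 12: unregister job_A -> active={job_B:*/9, job_C:*/19}
Final interval of job_C = 19
Next fire of job_C after T=63: (63//19+1)*19 = 76

Answer: interval=19 next_fire=76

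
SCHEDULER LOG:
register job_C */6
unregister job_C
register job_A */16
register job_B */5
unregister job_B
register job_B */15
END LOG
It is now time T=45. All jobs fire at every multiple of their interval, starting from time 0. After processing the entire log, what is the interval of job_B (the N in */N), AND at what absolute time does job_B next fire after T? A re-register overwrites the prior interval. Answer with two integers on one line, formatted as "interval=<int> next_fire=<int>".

Op 1: register job_C */6 -> active={job_C:*/6}
Op 2: unregister job_C -> active={}
Op 3: register job_A */16 -> active={job_A:*/16}
Op 4: register job_B */5 -> active={job_A:*/16, job_B:*/5}
Op 5: unregister job_B -> active={job_A:*/16}
Op 6: register job_B */15 -> active={job_A:*/16, job_B:*/15}
Final interval of job_B = 15
Next fire of job_B after T=45: (45//15+1)*15 = 60

Answer: interval=15 next_fire=60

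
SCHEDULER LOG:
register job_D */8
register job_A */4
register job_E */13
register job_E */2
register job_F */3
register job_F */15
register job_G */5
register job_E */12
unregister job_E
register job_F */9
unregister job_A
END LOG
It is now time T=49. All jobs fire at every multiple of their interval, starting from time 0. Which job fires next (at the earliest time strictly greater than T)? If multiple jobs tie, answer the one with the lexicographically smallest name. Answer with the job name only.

Op 1: register job_D */8 -> active={job_D:*/8}
Op 2: register job_A */4 -> active={job_A:*/4, job_D:*/8}
Op 3: register job_E */13 -> active={job_A:*/4, job_D:*/8, job_E:*/13}
Op 4: register job_E */2 -> active={job_A:*/4, job_D:*/8, job_E:*/2}
Op 5: register job_F */3 -> active={job_A:*/4, job_D:*/8, job_E:*/2, job_F:*/3}
Op 6: register job_F */15 -> active={job_A:*/4, job_D:*/8, job_E:*/2, job_F:*/15}
Op 7: register job_G */5 -> active={job_A:*/4, job_D:*/8, job_E:*/2, job_F:*/15, job_G:*/5}
Op 8: register job_E */12 -> active={job_A:*/4, job_D:*/8, job_E:*/12, job_F:*/15, job_G:*/5}
Op 9: unregister job_E -> active={job_A:*/4, job_D:*/8, job_F:*/15, job_G:*/5}
Op 10: register job_F */9 -> active={job_A:*/4, job_D:*/8, job_F:*/9, job_G:*/5}
Op 11: unregister job_A -> active={job_D:*/8, job_F:*/9, job_G:*/5}
  job_D: interval 8, next fire after T=49 is 56
  job_F: interval 9, next fire after T=49 is 54
  job_G: interval 5, next fire after T=49 is 50
Earliest = 50, winner (lex tiebreak) = job_G

Answer: job_G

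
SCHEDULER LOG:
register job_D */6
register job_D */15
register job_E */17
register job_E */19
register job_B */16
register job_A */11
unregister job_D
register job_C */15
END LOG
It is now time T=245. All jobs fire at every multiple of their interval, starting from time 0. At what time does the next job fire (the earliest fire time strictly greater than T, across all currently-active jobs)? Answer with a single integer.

Answer: 247

Derivation:
Op 1: register job_D */6 -> active={job_D:*/6}
Op 2: register job_D */15 -> active={job_D:*/15}
Op 3: register job_E */17 -> active={job_D:*/15, job_E:*/17}
Op 4: register job_E */19 -> active={job_D:*/15, job_E:*/19}
Op 5: register job_B */16 -> active={job_B:*/16, job_D:*/15, job_E:*/19}
Op 6: register job_A */11 -> active={job_A:*/11, job_B:*/16, job_D:*/15, job_E:*/19}
Op 7: unregister job_D -> active={job_A:*/11, job_B:*/16, job_E:*/19}
Op 8: register job_C */15 -> active={job_A:*/11, job_B:*/16, job_C:*/15, job_E:*/19}
  job_A: interval 11, next fire after T=245 is 253
  job_B: interval 16, next fire after T=245 is 256
  job_C: interval 15, next fire after T=245 is 255
  job_E: interval 19, next fire after T=245 is 247
Earliest fire time = 247 (job job_E)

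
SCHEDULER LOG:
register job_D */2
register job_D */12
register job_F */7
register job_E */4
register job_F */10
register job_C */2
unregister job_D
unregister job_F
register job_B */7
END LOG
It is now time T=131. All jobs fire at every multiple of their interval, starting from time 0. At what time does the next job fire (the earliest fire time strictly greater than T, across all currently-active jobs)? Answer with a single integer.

Op 1: register job_D */2 -> active={job_D:*/2}
Op 2: register job_D */12 -> active={job_D:*/12}
Op 3: register job_F */7 -> active={job_D:*/12, job_F:*/7}
Op 4: register job_E */4 -> active={job_D:*/12, job_E:*/4, job_F:*/7}
Op 5: register job_F */10 -> active={job_D:*/12, job_E:*/4, job_F:*/10}
Op 6: register job_C */2 -> active={job_C:*/2, job_D:*/12, job_E:*/4, job_F:*/10}
Op 7: unregister job_D -> active={job_C:*/2, job_E:*/4, job_F:*/10}
Op 8: unregister job_F -> active={job_C:*/2, job_E:*/4}
Op 9: register job_B */7 -> active={job_B:*/7, job_C:*/2, job_E:*/4}
  job_B: interval 7, next fire after T=131 is 133
  job_C: interval 2, next fire after T=131 is 132
  job_E: interval 4, next fire after T=131 is 132
Earliest fire time = 132 (job job_C)

Answer: 132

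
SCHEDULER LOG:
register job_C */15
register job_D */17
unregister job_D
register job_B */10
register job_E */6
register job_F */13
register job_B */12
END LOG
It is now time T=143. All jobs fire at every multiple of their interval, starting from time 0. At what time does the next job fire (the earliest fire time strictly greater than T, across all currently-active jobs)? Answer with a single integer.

Op 1: register job_C */15 -> active={job_C:*/15}
Op 2: register job_D */17 -> active={job_C:*/15, job_D:*/17}
Op 3: unregister job_D -> active={job_C:*/15}
Op 4: register job_B */10 -> active={job_B:*/10, job_C:*/15}
Op 5: register job_E */6 -> active={job_B:*/10, job_C:*/15, job_E:*/6}
Op 6: register job_F */13 -> active={job_B:*/10, job_C:*/15, job_E:*/6, job_F:*/13}
Op 7: register job_B */12 -> active={job_B:*/12, job_C:*/15, job_E:*/6, job_F:*/13}
  job_B: interval 12, next fire after T=143 is 144
  job_C: interval 15, next fire after T=143 is 150
  job_E: interval 6, next fire after T=143 is 144
  job_F: interval 13, next fire after T=143 is 156
Earliest fire time = 144 (job job_B)

Answer: 144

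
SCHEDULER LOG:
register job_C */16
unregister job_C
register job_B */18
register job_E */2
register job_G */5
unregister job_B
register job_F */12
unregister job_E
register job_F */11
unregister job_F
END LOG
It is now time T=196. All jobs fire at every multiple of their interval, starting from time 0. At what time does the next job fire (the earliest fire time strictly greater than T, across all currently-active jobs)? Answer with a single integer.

Answer: 200

Derivation:
Op 1: register job_C */16 -> active={job_C:*/16}
Op 2: unregister job_C -> active={}
Op 3: register job_B */18 -> active={job_B:*/18}
Op 4: register job_E */2 -> active={job_B:*/18, job_E:*/2}
Op 5: register job_G */5 -> active={job_B:*/18, job_E:*/2, job_G:*/5}
Op 6: unregister job_B -> active={job_E:*/2, job_G:*/5}
Op 7: register job_F */12 -> active={job_E:*/2, job_F:*/12, job_G:*/5}
Op 8: unregister job_E -> active={job_F:*/12, job_G:*/5}
Op 9: register job_F */11 -> active={job_F:*/11, job_G:*/5}
Op 10: unregister job_F -> active={job_G:*/5}
  job_G: interval 5, next fire after T=196 is 200
Earliest fire time = 200 (job job_G)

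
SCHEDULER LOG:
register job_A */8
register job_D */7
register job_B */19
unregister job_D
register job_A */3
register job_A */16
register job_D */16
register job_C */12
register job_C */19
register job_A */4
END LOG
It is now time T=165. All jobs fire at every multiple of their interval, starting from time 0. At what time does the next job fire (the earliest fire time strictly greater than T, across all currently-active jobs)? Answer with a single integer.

Answer: 168

Derivation:
Op 1: register job_A */8 -> active={job_A:*/8}
Op 2: register job_D */7 -> active={job_A:*/8, job_D:*/7}
Op 3: register job_B */19 -> active={job_A:*/8, job_B:*/19, job_D:*/7}
Op 4: unregister job_D -> active={job_A:*/8, job_B:*/19}
Op 5: register job_A */3 -> active={job_A:*/3, job_B:*/19}
Op 6: register job_A */16 -> active={job_A:*/16, job_B:*/19}
Op 7: register job_D */16 -> active={job_A:*/16, job_B:*/19, job_D:*/16}
Op 8: register job_C */12 -> active={job_A:*/16, job_B:*/19, job_C:*/12, job_D:*/16}
Op 9: register job_C */19 -> active={job_A:*/16, job_B:*/19, job_C:*/19, job_D:*/16}
Op 10: register job_A */4 -> active={job_A:*/4, job_B:*/19, job_C:*/19, job_D:*/16}
  job_A: interval 4, next fire after T=165 is 168
  job_B: interval 19, next fire after T=165 is 171
  job_C: interval 19, next fire after T=165 is 171
  job_D: interval 16, next fire after T=165 is 176
Earliest fire time = 168 (job job_A)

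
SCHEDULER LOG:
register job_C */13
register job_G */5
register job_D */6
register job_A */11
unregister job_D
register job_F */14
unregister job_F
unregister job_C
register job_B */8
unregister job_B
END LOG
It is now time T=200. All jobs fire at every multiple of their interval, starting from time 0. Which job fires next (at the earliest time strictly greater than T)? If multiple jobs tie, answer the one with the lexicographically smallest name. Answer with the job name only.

Op 1: register job_C */13 -> active={job_C:*/13}
Op 2: register job_G */5 -> active={job_C:*/13, job_G:*/5}
Op 3: register job_D */6 -> active={job_C:*/13, job_D:*/6, job_G:*/5}
Op 4: register job_A */11 -> active={job_A:*/11, job_C:*/13, job_D:*/6, job_G:*/5}
Op 5: unregister job_D -> active={job_A:*/11, job_C:*/13, job_G:*/5}
Op 6: register job_F */14 -> active={job_A:*/11, job_C:*/13, job_F:*/14, job_G:*/5}
Op 7: unregister job_F -> active={job_A:*/11, job_C:*/13, job_G:*/5}
Op 8: unregister job_C -> active={job_A:*/11, job_G:*/5}
Op 9: register job_B */8 -> active={job_A:*/11, job_B:*/8, job_G:*/5}
Op 10: unregister job_B -> active={job_A:*/11, job_G:*/5}
  job_A: interval 11, next fire after T=200 is 209
  job_G: interval 5, next fire after T=200 is 205
Earliest = 205, winner (lex tiebreak) = job_G

Answer: job_G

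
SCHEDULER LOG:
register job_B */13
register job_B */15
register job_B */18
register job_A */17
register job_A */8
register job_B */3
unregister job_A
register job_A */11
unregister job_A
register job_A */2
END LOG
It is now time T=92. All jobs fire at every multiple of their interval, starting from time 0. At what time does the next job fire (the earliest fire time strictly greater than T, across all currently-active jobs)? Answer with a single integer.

Op 1: register job_B */13 -> active={job_B:*/13}
Op 2: register job_B */15 -> active={job_B:*/15}
Op 3: register job_B */18 -> active={job_B:*/18}
Op 4: register job_A */17 -> active={job_A:*/17, job_B:*/18}
Op 5: register job_A */8 -> active={job_A:*/8, job_B:*/18}
Op 6: register job_B */3 -> active={job_A:*/8, job_B:*/3}
Op 7: unregister job_A -> active={job_B:*/3}
Op 8: register job_A */11 -> active={job_A:*/11, job_B:*/3}
Op 9: unregister job_A -> active={job_B:*/3}
Op 10: register job_A */2 -> active={job_A:*/2, job_B:*/3}
  job_A: interval 2, next fire after T=92 is 94
  job_B: interval 3, next fire after T=92 is 93
Earliest fire time = 93 (job job_B)

Answer: 93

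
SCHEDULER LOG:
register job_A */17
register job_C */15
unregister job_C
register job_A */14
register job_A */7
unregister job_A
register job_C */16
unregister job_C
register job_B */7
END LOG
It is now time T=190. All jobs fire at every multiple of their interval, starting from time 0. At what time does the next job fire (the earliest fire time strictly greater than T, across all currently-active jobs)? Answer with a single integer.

Op 1: register job_A */17 -> active={job_A:*/17}
Op 2: register job_C */15 -> active={job_A:*/17, job_C:*/15}
Op 3: unregister job_C -> active={job_A:*/17}
Op 4: register job_A */14 -> active={job_A:*/14}
Op 5: register job_A */7 -> active={job_A:*/7}
Op 6: unregister job_A -> active={}
Op 7: register job_C */16 -> active={job_C:*/16}
Op 8: unregister job_C -> active={}
Op 9: register job_B */7 -> active={job_B:*/7}
  job_B: interval 7, next fire after T=190 is 196
Earliest fire time = 196 (job job_B)

Answer: 196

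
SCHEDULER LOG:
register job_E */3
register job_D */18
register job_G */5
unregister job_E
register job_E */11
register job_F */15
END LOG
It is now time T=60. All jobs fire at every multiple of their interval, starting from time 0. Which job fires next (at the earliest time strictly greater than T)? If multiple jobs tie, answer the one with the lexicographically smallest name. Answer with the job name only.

Answer: job_G

Derivation:
Op 1: register job_E */3 -> active={job_E:*/3}
Op 2: register job_D */18 -> active={job_D:*/18, job_E:*/3}
Op 3: register job_G */5 -> active={job_D:*/18, job_E:*/3, job_G:*/5}
Op 4: unregister job_E -> active={job_D:*/18, job_G:*/5}
Op 5: register job_E */11 -> active={job_D:*/18, job_E:*/11, job_G:*/5}
Op 6: register job_F */15 -> active={job_D:*/18, job_E:*/11, job_F:*/15, job_G:*/5}
  job_D: interval 18, next fire after T=60 is 72
  job_E: interval 11, next fire after T=60 is 66
  job_F: interval 15, next fire after T=60 is 75
  job_G: interval 5, next fire after T=60 is 65
Earliest = 65, winner (lex tiebreak) = job_G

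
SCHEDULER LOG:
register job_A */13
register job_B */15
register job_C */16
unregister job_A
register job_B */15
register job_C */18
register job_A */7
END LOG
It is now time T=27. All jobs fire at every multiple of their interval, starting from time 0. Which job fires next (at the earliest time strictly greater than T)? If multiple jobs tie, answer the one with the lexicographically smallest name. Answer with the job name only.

Answer: job_A

Derivation:
Op 1: register job_A */13 -> active={job_A:*/13}
Op 2: register job_B */15 -> active={job_A:*/13, job_B:*/15}
Op 3: register job_C */16 -> active={job_A:*/13, job_B:*/15, job_C:*/16}
Op 4: unregister job_A -> active={job_B:*/15, job_C:*/16}
Op 5: register job_B */15 -> active={job_B:*/15, job_C:*/16}
Op 6: register job_C */18 -> active={job_B:*/15, job_C:*/18}
Op 7: register job_A */7 -> active={job_A:*/7, job_B:*/15, job_C:*/18}
  job_A: interval 7, next fire after T=27 is 28
  job_B: interval 15, next fire after T=27 is 30
  job_C: interval 18, next fire after T=27 is 36
Earliest = 28, winner (lex tiebreak) = job_A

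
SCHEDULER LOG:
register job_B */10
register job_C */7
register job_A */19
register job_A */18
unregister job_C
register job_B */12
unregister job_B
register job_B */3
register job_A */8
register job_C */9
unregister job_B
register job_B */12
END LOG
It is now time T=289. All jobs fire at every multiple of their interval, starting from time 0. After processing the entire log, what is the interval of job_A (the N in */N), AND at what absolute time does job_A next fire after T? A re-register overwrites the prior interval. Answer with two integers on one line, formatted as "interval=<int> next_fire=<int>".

Answer: interval=8 next_fire=296

Derivation:
Op 1: register job_B */10 -> active={job_B:*/10}
Op 2: register job_C */7 -> active={job_B:*/10, job_C:*/7}
Op 3: register job_A */19 -> active={job_A:*/19, job_B:*/10, job_C:*/7}
Op 4: register job_A */18 -> active={job_A:*/18, job_B:*/10, job_C:*/7}
Op 5: unregister job_C -> active={job_A:*/18, job_B:*/10}
Op 6: register job_B */12 -> active={job_A:*/18, job_B:*/12}
Op 7: unregister job_B -> active={job_A:*/18}
Op 8: register job_B */3 -> active={job_A:*/18, job_B:*/3}
Op 9: register job_A */8 -> active={job_A:*/8, job_B:*/3}
Op 10: register job_C */9 -> active={job_A:*/8, job_B:*/3, job_C:*/9}
Op 11: unregister job_B -> active={job_A:*/8, job_C:*/9}
Op 12: register job_B */12 -> active={job_A:*/8, job_B:*/12, job_C:*/9}
Final interval of job_A = 8
Next fire of job_A after T=289: (289//8+1)*8 = 296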